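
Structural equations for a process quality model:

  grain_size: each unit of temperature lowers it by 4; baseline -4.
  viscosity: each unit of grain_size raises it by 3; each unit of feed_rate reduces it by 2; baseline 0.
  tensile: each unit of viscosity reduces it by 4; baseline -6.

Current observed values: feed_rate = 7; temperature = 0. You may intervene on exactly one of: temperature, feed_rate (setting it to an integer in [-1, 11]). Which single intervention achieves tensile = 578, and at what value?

set temperature = 10

Intervening on temperature: with other inputs at their observed values, tensile = 48*temperature + 98. Solving for 578 gives temperature = 10, within [-1, 11].
Intervening on feed_rate: tensile = 8*feed_rate + 42. Reaching 578 requires feed_rate = 67, outside [-1, 11].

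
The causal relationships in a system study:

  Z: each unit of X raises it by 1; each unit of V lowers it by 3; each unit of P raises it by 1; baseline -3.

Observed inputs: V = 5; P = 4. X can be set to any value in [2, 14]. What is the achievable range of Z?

-12 to 0

Substituting into the Z equation gives Z = X - 14.
Linear in X, so extremes are at the endpoints: X = 2 gives Z = -12; X = 14 gives Z = 0.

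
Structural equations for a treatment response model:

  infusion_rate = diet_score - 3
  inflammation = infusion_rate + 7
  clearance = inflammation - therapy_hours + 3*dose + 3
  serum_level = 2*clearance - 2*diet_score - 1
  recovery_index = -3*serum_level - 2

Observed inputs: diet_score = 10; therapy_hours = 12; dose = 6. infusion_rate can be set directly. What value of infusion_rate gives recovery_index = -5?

Intervening on infusion_rate fixes its value directly, overriding its dependence on diet_score.
Substituting into the clearance equation gives clearance = infusion_rate + 16.
serum_level becomes 2*infusion_rate + 11.
This gives recovery_index = -6*infusion_rate - 35.
Solve -6*infusion_rate - 35 = -5: infusion_rate = (-5 + 35) / -6 = -5.

infusion_rate = -5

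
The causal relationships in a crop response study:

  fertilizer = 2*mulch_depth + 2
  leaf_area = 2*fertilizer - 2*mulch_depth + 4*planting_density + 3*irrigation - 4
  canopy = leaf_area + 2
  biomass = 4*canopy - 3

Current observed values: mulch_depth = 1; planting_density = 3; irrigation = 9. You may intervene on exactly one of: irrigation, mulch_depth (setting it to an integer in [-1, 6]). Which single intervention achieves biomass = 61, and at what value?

set irrigation = 0

Intervening on irrigation: with other inputs at their observed values, biomass = 12*irrigation + 61. Solving for 61 gives irrigation = 0, within [-1, 6].
Intervening on mulch_depth: biomass = 8*mulch_depth + 161. Reaching 61 requires mulch_depth = -25/2, not an integer.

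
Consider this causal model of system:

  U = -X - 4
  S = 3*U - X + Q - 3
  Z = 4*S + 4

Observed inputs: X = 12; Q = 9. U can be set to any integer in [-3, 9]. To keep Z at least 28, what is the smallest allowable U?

U = 4

Intervening on U fixes its value directly, overriding its dependence on X.
Substituting into the S equation gives S = 3*U - 6.
So Z = 12*U - 20.
Require 12*U - 20 ≥ 28, so U ≥ 4.
The smallest integer in [-3, 9] satisfying this is 4.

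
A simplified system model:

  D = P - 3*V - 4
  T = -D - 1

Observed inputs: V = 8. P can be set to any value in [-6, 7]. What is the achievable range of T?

Substituting into the D equation gives D = P - 28.
Substituting into the T equation gives T = -P + 27.
Linear in P, so extremes are at the endpoints: P = -6 gives T = 33; P = 7 gives T = 20.

20 to 33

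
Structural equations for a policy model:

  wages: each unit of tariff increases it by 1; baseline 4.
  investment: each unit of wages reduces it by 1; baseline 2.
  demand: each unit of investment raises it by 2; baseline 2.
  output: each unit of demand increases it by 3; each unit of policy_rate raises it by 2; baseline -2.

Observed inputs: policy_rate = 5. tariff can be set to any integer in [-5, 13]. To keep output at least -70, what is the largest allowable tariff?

tariff = 12

Substituting into the investment equation gives investment = -tariff - 2.
demand becomes -2*tariff - 2.
So output = -6*tariff + 2.
Require -6*tariff + 2 ≥ -70, so tariff ≤ 12.
The largest integer in [-5, 13] satisfying this is 12.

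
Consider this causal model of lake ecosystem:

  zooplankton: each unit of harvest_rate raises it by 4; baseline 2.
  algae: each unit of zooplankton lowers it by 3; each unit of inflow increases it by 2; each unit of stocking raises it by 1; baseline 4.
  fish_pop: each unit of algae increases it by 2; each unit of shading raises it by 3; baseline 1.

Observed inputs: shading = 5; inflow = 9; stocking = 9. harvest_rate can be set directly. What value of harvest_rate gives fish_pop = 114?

Substituting into the algae equation gives algae = -12*harvest_rate + 25.
So fish_pop = -24*harvest_rate + 66.
Solve -24*harvest_rate + 66 = 114: harvest_rate = (114 - 66) / -24 = -2.

harvest_rate = -2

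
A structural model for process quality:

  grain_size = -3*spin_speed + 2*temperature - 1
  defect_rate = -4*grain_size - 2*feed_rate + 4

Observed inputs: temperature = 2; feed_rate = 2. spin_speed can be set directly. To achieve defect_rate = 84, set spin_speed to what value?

Substituting into the grain_size equation gives grain_size = -3*spin_speed + 3.
Substituting into the defect_rate equation gives defect_rate = 12*spin_speed - 12.
Solve 12*spin_speed - 12 = 84: spin_speed = (84 + 12) / 12 = 8.

spin_speed = 8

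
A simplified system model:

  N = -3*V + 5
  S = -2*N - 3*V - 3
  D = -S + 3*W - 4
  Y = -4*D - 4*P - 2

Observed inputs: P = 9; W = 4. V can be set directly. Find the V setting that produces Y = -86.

Substituting into the S equation gives S = 3*V - 13.
Substituting into the D equation gives D = -3*V + 21.
This gives Y = 12*V - 122.
Solve 12*V - 122 = -86: V = (-86 + 122) / 12 = 3.

V = 3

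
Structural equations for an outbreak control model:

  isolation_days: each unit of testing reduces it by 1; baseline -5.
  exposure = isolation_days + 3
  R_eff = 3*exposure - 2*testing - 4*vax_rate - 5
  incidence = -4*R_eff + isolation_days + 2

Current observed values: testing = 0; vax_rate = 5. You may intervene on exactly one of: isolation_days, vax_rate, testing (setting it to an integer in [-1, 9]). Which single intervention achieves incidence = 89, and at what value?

set vax_rate = 3

Intervening on isolation_days: incidence = -11*isolation_days + 66. Reaching 89 requires isolation_days = -23/11, not an integer.
Intervening on vax_rate: with other inputs at their observed values, incidence = 16*vax_rate + 41. Solving for 89 gives vax_rate = 3, within [-1, 9].
Intervening on testing: incidence = 19*testing + 121. Reaching 89 requires testing = -32/19, not an integer.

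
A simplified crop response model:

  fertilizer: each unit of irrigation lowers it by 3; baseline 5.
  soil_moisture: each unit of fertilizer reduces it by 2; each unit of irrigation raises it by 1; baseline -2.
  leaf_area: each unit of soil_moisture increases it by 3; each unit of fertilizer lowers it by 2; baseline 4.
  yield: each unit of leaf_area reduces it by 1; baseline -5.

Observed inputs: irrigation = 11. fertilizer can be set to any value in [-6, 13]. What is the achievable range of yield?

Intervening on fertilizer fixes its value directly, overriding its dependence on irrigation.
Substituting into the soil_moisture equation gives soil_moisture = -2*fertilizer + 9.
This gives leaf_area = -8*fertilizer + 31.
Substituting into the yield equation gives yield = 8*fertilizer - 36.
Linear in fertilizer, so extremes are at the endpoints: fertilizer = -6 gives yield = -84; fertilizer = 13 gives yield = 68.

-84 to 68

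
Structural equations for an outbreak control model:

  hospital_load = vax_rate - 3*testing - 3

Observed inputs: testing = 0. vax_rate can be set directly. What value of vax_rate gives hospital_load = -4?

Substituting into the hospital_load equation gives hospital_load = vax_rate - 3.
Solve vax_rate - 3 = -4: vax_rate = (-4 + 3) / 1 = -1.

vax_rate = -1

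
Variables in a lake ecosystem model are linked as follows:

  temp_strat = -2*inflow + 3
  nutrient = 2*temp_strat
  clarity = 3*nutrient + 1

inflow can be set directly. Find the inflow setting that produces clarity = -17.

inflow = 3

Substituting into the nutrient equation gives nutrient = -4*inflow + 6.
Substituting into the clarity equation gives clarity = -12*inflow + 19.
Solve -12*inflow + 19 = -17: inflow = (-17 - 19) / -12 = 3.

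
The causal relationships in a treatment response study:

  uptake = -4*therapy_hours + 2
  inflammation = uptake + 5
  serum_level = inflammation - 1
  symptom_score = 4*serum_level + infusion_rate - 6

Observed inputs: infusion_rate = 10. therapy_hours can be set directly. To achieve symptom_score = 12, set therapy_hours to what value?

Substituting into the inflammation equation gives inflammation = -4*therapy_hours + 7.
serum_level becomes -4*therapy_hours + 6.
Substituting into the symptom_score equation gives symptom_score = -16*therapy_hours + 28.
Solve -16*therapy_hours + 28 = 12: therapy_hours = (12 - 28) / -16 = 1.

therapy_hours = 1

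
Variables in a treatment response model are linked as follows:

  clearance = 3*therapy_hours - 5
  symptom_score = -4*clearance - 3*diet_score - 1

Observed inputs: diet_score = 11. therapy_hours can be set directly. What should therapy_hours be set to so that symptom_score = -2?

therapy_hours = -1

Substituting into the symptom_score equation gives symptom_score = -12*therapy_hours - 14.
Solve -12*therapy_hours - 14 = -2: therapy_hours = (-2 + 14) / -12 = -1.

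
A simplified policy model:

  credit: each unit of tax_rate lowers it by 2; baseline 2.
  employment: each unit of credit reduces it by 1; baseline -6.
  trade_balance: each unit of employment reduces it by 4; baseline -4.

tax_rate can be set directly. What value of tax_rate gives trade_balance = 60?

Substituting into the employment equation gives employment = 2*tax_rate - 8.
This gives trade_balance = -8*tax_rate + 28.
Solve -8*tax_rate + 28 = 60: tax_rate = (60 - 28) / -8 = -4.

tax_rate = -4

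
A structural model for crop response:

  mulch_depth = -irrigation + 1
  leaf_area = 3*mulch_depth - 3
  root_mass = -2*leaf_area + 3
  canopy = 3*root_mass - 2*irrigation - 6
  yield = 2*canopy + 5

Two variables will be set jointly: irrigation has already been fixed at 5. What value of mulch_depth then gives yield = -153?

With irrigation held at 5:
Intervening on mulch_depth fixes its value directly, overriding its dependence on irrigation.
Substituting into the root_mass equation gives root_mass = -6*mulch_depth + 9.
Substituting into the canopy equation gives canopy = -18*mulch_depth + 11.
Substituting into the yield equation gives yield = -36*mulch_depth + 27.
Solve -36*mulch_depth + 27 = -153: mulch_depth = (-153 - 27) / -36 = 5.

mulch_depth = 5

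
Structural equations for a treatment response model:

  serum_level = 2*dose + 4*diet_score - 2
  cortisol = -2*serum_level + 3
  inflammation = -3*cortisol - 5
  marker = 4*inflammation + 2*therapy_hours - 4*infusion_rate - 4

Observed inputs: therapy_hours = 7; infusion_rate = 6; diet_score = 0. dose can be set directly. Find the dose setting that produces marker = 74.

Substituting into the serum_level equation gives serum_level = 2*dose - 2.
Substituting into the cortisol equation gives cortisol = -4*dose + 7.
Substituting into the inflammation equation gives inflammation = 12*dose - 26.
Substituting into the marker equation gives marker = 48*dose - 118.
Solve 48*dose - 118 = 74: dose = (74 + 118) / 48 = 4.

dose = 4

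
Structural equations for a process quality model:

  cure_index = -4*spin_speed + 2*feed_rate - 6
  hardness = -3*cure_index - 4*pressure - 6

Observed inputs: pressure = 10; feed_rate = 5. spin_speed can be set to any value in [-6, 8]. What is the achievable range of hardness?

Substituting into the cure_index equation gives cure_index = -4*spin_speed + 4.
This gives hardness = 12*spin_speed - 58.
Linear in spin_speed, so extremes are at the endpoints: spin_speed = -6 gives hardness = -130; spin_speed = 8 gives hardness = 38.

-130 to 38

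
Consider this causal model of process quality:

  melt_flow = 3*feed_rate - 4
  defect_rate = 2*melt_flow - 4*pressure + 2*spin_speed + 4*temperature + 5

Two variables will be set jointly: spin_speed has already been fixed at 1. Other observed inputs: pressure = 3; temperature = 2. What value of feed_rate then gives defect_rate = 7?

With spin_speed held at 1:
Substituting into the defect_rate equation gives defect_rate = 6*feed_rate - 5.
Solve 6*feed_rate - 5 = 7: feed_rate = (7 + 5) / 6 = 2.

feed_rate = 2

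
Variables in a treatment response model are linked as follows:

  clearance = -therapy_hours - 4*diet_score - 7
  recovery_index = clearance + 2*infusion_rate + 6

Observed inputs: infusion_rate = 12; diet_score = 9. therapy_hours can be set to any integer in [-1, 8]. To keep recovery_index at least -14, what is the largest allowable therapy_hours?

therapy_hours = 1

Substituting into the clearance equation gives clearance = -therapy_hours - 43.
This gives recovery_index = -therapy_hours - 13.
Require -therapy_hours - 13 ≥ -14, so therapy_hours ≤ 1.
The largest integer in [-1, 8] satisfying this is 1.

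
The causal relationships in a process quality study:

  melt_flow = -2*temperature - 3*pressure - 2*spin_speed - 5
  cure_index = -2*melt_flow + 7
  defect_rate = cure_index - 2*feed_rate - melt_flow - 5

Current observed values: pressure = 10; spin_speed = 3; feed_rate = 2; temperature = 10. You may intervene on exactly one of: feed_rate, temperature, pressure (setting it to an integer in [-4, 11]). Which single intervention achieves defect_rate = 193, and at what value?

set feed_rate = -4

Intervening on feed_rate: with other inputs at their observed values, defect_rate = -2*feed_rate + 185. Solving for 193 gives feed_rate = -4, within [-4, 11].
Intervening on temperature: defect_rate = 6*temperature + 121. Reaching 193 requires temperature = 12, outside [-4, 11].
Intervening on pressure: defect_rate = 9*pressure + 91. Reaching 193 requires pressure = 34/3, not an integer.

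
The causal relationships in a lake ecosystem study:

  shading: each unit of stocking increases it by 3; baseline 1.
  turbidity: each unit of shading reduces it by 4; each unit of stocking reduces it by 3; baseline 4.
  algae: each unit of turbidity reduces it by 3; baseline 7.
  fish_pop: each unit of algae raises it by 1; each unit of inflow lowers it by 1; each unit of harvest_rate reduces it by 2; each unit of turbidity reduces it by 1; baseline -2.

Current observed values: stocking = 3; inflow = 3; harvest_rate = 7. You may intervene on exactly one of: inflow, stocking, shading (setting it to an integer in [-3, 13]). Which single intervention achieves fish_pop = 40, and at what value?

Intervening on inflow: fish_pop = -inflow + 171. Reaching 40 requires inflow = 131, outside [-3, 13].
Intervening on stocking: fish_pop = 60*stocking - 12. Reaching 40 requires stocking = 13/15, not an integer.
Intervening on shading: with other inputs at their observed values, fish_pop = 16*shading + 8. Solving for 40 gives shading = 2, within [-3, 13].

set shading = 2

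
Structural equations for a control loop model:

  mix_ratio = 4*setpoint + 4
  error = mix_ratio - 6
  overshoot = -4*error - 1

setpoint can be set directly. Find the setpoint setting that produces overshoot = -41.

Substituting into the error equation gives error = 4*setpoint - 2.
Substituting into the overshoot equation gives overshoot = -16*setpoint + 7.
Solve -16*setpoint + 7 = -41: setpoint = (-41 - 7) / -16 = 3.

setpoint = 3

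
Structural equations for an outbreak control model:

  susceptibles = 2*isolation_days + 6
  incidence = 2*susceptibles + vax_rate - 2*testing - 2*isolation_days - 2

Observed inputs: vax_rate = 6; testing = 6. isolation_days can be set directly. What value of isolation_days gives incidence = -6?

Substituting into the incidence equation gives incidence = 2*isolation_days + 4.
Solve 2*isolation_days + 4 = -6: isolation_days = (-6 - 4) / 2 = -5.

isolation_days = -5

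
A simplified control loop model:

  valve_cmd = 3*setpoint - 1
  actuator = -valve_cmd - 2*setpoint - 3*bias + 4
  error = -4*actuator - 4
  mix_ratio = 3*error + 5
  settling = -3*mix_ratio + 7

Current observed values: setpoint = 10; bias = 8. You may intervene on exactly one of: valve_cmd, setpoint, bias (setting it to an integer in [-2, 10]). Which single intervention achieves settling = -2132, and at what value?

Intervening on valve_cmd: settling = -36*valve_cmd - 1412. Reaching -2132 requires valve_cmd = 20, outside [-2, 10].
Intervening on setpoint: settling = -180*setpoint - 656. Reaching -2132 requires setpoint = 41/5, not an integer.
Intervening on bias: with other inputs at their observed values, settling = -108*bias - 1592. Solving for -2132 gives bias = 5, within [-2, 10].

set bias = 5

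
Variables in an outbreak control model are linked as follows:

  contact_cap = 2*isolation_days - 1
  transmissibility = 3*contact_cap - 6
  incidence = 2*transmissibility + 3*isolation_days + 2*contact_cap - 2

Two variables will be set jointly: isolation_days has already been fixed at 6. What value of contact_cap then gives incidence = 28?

contact_cap = 3

With isolation_days held at 6:
Intervening on contact_cap fixes its value directly, overriding its dependence on isolation_days.
Substituting into the incidence equation gives incidence = 8*contact_cap + 4.
Solve 8*contact_cap + 4 = 28: contact_cap = (28 - 4) / 8 = 3.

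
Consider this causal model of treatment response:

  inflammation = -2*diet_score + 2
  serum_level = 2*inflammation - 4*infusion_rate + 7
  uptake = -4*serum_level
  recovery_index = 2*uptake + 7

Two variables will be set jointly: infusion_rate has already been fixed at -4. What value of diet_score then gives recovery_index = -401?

diet_score = -6

With infusion_rate held at -4:
Substituting into the serum_level equation gives serum_level = -4*diet_score + 27.
uptake becomes 16*diet_score - 108.
Substituting into the recovery_index equation gives recovery_index = 32*diet_score - 209.
Solve 32*diet_score - 209 = -401: diet_score = (-401 + 209) / 32 = -6.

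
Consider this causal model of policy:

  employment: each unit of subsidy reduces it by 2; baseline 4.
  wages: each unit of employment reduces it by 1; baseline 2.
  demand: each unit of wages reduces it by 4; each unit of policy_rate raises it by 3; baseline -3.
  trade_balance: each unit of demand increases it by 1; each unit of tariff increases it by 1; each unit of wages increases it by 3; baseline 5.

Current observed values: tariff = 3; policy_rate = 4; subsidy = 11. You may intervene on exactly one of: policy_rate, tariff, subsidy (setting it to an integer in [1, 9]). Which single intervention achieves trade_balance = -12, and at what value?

Intervening on policy_rate: with other inputs at their observed values, trade_balance = 3*policy_rate - 15. Solving for -12 gives policy_rate = 1, within [1, 9].
Intervening on tariff: trade_balance = tariff - 6. Reaching -12 requires tariff = -6, outside [1, 9].
Intervening on subsidy: trade_balance = -2*subsidy + 19. Reaching -12 requires subsidy = 31/2, not an integer.

set policy_rate = 1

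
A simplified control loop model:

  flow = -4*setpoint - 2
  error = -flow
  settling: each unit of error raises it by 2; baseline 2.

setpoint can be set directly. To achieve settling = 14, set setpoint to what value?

Substituting into the error equation gives error = 4*setpoint + 2.
Substituting into the settling equation gives settling = 8*setpoint + 6.
Solve 8*setpoint + 6 = 14: setpoint = (14 - 6) / 8 = 1.

setpoint = 1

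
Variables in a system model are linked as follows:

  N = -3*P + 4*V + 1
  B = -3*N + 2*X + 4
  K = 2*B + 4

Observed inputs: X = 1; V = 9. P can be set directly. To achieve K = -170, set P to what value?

P = 2

Substituting into the N equation gives N = -3*P + 37.
B becomes 9*P - 105.
So K = 18*P - 206.
Solve 18*P - 206 = -170: P = (-170 + 206) / 18 = 2.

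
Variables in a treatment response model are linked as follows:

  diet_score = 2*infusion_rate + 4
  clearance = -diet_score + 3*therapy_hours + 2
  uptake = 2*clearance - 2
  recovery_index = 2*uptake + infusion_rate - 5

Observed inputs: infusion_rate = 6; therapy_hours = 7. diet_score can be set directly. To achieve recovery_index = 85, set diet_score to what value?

diet_score = 1

Intervening on diet_score fixes its value directly, overriding its dependence on infusion_rate.
Substituting into the clearance equation gives clearance = -diet_score + 23.
Substituting into the uptake equation gives uptake = -2*diet_score + 44.
recovery_index becomes -4*diet_score + 89.
Solve -4*diet_score + 89 = 85: diet_score = (85 - 89) / -4 = 1.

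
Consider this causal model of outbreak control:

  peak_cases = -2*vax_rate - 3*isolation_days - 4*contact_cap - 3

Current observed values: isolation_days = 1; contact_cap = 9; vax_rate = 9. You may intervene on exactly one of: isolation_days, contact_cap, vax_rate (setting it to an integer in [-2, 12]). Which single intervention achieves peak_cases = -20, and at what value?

Intervening on isolation_days: peak_cases = -3*isolation_days - 57. Reaching -20 requires isolation_days = -37/3, not an integer.
Intervening on contact_cap: with other inputs at their observed values, peak_cases = -4*contact_cap - 24. Solving for -20 gives contact_cap = -1, within [-2, 12].
Intervening on vax_rate: peak_cases = -2*vax_rate - 42. Reaching -20 requires vax_rate = -11, outside [-2, 12].

set contact_cap = -1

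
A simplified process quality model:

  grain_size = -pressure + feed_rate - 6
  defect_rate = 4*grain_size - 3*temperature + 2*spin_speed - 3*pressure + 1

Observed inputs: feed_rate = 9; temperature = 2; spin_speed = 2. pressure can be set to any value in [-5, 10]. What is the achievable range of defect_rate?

-59 to 46

Substituting into the grain_size equation gives grain_size = -pressure + 3.
This gives defect_rate = -7*pressure + 11.
Linear in pressure, so extremes are at the endpoints: pressure = -5 gives defect_rate = 46; pressure = 10 gives defect_rate = -59.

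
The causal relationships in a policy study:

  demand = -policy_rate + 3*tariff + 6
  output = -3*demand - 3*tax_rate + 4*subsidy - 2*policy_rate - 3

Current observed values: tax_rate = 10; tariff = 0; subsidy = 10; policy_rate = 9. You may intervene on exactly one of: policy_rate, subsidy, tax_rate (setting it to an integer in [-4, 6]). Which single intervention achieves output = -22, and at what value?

set subsidy = 5

Intervening on policy_rate: output = policy_rate - 11. Reaching -22 requires policy_rate = -11, outside [-4, 6].
Intervening on subsidy: with other inputs at their observed values, output = 4*subsidy - 42. Solving for -22 gives subsidy = 5, within [-4, 6].
Intervening on tax_rate: output = -3*tax_rate + 28. Reaching -22 requires tax_rate = 50/3, not an integer.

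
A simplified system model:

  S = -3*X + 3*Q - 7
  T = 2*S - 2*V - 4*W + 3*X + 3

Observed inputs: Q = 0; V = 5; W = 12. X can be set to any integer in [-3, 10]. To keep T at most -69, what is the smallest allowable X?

Substituting into the S equation gives S = -3*X - 7.
Substituting into the T equation gives T = -3*X - 69.
Require -3*X - 69 ≤ -69, so X ≥ 0.
The smallest integer in [-3, 10] satisfying this is 0.

X = 0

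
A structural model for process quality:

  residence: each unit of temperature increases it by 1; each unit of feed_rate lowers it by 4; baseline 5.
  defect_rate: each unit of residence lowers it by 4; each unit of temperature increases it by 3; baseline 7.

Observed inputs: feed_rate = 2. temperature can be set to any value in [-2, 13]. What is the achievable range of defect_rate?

6 to 21

Substituting into the residence equation gives residence = temperature - 3.
So defect_rate = -temperature + 19.
Linear in temperature, so extremes are at the endpoints: temperature = -2 gives defect_rate = 21; temperature = 13 gives defect_rate = 6.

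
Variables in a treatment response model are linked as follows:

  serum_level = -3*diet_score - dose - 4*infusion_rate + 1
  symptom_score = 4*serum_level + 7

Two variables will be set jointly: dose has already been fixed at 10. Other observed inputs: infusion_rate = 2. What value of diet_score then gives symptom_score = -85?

With dose held at 10:
Substituting into the serum_level equation gives serum_level = -3*diet_score - 17.
Substituting into the symptom_score equation gives symptom_score = -12*diet_score - 61.
Solve -12*diet_score - 61 = -85: diet_score = (-85 + 61) / -12 = 2.

diet_score = 2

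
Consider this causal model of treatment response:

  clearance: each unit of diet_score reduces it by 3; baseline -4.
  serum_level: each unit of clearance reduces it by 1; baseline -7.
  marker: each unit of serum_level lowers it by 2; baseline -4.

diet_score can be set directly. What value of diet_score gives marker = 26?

Substituting into the serum_level equation gives serum_level = 3*diet_score - 3.
Substituting into the marker equation gives marker = -6*diet_score + 2.
Solve -6*diet_score + 2 = 26: diet_score = (26 - 2) / -6 = -4.

diet_score = -4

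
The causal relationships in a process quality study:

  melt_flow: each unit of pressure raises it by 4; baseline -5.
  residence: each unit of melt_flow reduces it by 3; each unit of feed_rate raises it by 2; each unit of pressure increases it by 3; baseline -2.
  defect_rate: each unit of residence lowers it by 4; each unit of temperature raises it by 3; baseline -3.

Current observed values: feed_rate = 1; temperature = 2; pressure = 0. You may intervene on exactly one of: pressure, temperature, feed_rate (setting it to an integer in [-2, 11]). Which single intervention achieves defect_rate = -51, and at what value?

Intervening on pressure: defect_rate = 36*pressure - 57. Reaching -51 requires pressure = 1/6, not an integer.
Intervening on temperature: with other inputs at their observed values, defect_rate = 3*temperature - 63. Solving for -51 gives temperature = 4, within [-2, 11].
Intervening on feed_rate: defect_rate = -8*feed_rate - 49. Reaching -51 requires feed_rate = 1/4, not an integer.

set temperature = 4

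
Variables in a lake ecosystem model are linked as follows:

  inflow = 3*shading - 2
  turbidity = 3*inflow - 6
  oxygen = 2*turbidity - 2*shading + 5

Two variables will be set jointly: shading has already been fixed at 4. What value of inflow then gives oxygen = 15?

inflow = 5

With shading held at 4:
Intervening on inflow fixes its value directly, overriding its dependence on shading.
Substituting into the oxygen equation gives oxygen = 6*inflow - 15.
Solve 6*inflow - 15 = 15: inflow = (15 + 15) / 6 = 5.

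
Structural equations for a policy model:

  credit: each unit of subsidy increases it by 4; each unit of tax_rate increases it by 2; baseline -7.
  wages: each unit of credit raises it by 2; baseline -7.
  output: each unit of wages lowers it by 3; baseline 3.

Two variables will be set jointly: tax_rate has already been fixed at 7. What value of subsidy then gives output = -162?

subsidy = 6

With tax_rate held at 7:
Substituting into the credit equation gives credit = 4*subsidy + 7.
Substituting into the wages equation gives wages = 8*subsidy + 7.
This gives output = -24*subsidy - 18.
Solve -24*subsidy - 18 = -162: subsidy = (-162 + 18) / -24 = 6.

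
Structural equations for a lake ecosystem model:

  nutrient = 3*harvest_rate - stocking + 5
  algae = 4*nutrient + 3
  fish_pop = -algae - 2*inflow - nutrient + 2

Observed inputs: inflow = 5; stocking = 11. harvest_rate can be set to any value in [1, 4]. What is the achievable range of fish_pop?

-41 to 4

Substituting into the nutrient equation gives nutrient = 3*harvest_rate - 6.
Substituting into the algae equation gives algae = 12*harvest_rate - 21.
Substituting into the fish_pop equation gives fish_pop = -15*harvest_rate + 19.
Linear in harvest_rate, so extremes are at the endpoints: harvest_rate = 1 gives fish_pop = 4; harvest_rate = 4 gives fish_pop = -41.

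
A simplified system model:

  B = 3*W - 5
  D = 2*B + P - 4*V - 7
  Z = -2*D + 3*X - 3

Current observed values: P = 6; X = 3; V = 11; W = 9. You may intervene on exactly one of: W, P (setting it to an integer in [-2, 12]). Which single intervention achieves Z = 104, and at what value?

set W = 1

Intervening on W: with other inputs at their observed values, Z = -12*W + 116. Solving for 104 gives W = 1, within [-2, 12].
Intervening on P: Z = -2*P + 20. Reaching 104 requires P = -42, outside [-2, 12].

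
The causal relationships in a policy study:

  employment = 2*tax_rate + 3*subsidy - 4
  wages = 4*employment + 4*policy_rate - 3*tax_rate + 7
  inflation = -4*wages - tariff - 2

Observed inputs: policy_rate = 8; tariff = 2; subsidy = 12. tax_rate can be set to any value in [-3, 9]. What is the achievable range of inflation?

Substituting into the employment equation gives employment = 2*tax_rate + 32.
Substituting into the wages equation gives wages = 5*tax_rate + 167.
Substituting into the inflation equation gives inflation = -20*tax_rate - 672.
Linear in tax_rate, so extremes are at the endpoints: tax_rate = -3 gives inflation = -612; tax_rate = 9 gives inflation = -852.

-852 to -612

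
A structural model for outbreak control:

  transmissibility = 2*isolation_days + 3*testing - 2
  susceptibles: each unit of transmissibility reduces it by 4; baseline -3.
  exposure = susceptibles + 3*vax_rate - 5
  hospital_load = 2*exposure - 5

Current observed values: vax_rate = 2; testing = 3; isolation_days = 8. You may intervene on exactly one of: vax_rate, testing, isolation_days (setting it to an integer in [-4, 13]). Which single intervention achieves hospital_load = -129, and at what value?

set isolation_days = 4

Intervening on vax_rate: hospital_load = 6*vax_rate - 205. Reaching -129 requires vax_rate = 38/3, not an integer.
Intervening on testing: hospital_load = -24*testing - 121. Reaching -129 requires testing = 1/3, not an integer.
Intervening on isolation_days: with other inputs at their observed values, hospital_load = -16*isolation_days - 65. Solving for -129 gives isolation_days = 4, within [-4, 13].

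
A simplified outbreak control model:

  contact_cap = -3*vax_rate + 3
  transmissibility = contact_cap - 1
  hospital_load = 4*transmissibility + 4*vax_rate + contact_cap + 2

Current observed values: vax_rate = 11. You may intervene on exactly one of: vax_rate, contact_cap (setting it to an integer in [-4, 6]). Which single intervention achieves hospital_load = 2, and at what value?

set vax_rate = 1

Intervening on vax_rate: with other inputs at their observed values, hospital_load = -11*vax_rate + 13. Solving for 2 gives vax_rate = 1, within [-4, 6].
Intervening on contact_cap: hospital_load = 5*contact_cap + 42. Reaching 2 requires contact_cap = -8, outside [-4, 6].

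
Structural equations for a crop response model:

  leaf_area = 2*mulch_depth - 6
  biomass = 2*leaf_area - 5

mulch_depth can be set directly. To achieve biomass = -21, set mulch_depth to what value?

mulch_depth = -1

Substituting into the biomass equation gives biomass = 4*mulch_depth - 17.
Solve 4*mulch_depth - 17 = -21: mulch_depth = (-21 + 17) / 4 = -1.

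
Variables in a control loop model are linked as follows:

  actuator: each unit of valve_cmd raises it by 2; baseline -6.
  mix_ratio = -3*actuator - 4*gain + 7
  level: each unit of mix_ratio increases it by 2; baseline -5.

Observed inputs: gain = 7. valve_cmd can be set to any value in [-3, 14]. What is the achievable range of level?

-179 to 25

Substituting into the mix_ratio equation gives mix_ratio = -6*valve_cmd - 3.
Substituting into the level equation gives level = -12*valve_cmd - 11.
Linear in valve_cmd, so extremes are at the endpoints: valve_cmd = -3 gives level = 25; valve_cmd = 14 gives level = -179.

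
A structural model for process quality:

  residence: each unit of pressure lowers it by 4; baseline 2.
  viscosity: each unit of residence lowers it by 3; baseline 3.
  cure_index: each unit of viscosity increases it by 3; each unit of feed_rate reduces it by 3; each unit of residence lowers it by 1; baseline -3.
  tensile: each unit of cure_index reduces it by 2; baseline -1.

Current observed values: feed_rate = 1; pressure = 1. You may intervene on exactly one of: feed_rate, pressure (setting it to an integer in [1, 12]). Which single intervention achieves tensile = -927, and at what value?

set pressure = 12

Intervening on feed_rate: tensile = 6*feed_rate - 53. Reaching -927 requires feed_rate = -437/3, not an integer.
Intervening on pressure: with other inputs at their observed values, tensile = -80*pressure + 33. Solving for -927 gives pressure = 12, within [1, 12].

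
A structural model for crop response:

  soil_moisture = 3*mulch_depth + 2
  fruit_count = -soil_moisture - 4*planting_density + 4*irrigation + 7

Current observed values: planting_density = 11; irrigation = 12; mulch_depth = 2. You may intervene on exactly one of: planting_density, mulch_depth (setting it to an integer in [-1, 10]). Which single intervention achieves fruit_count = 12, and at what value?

set mulch_depth = -1

Intervening on planting_density: fruit_count = -4*planting_density + 47. Reaching 12 requires planting_density = 35/4, not an integer.
Intervening on mulch_depth: with other inputs at their observed values, fruit_count = -3*mulch_depth + 9. Solving for 12 gives mulch_depth = -1, within [-1, 10].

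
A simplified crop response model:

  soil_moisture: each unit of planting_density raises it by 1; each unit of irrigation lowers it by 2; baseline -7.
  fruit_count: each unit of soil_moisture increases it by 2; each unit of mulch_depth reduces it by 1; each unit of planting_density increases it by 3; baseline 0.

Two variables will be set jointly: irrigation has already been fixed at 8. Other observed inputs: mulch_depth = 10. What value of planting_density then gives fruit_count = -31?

With irrigation held at 8:
Substituting into the soil_moisture equation gives soil_moisture = planting_density - 23.
This gives fruit_count = 5*planting_density - 56.
Solve 5*planting_density - 56 = -31: planting_density = (-31 + 56) / 5 = 5.

planting_density = 5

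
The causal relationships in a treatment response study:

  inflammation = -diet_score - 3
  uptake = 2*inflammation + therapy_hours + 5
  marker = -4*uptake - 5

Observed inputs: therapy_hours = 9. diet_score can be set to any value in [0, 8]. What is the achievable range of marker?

Substituting into the uptake equation gives uptake = -2*diet_score + 8.
Substituting into the marker equation gives marker = 8*diet_score - 37.
Linear in diet_score, so extremes are at the endpoints: diet_score = 0 gives marker = -37; diet_score = 8 gives marker = 27.

-37 to 27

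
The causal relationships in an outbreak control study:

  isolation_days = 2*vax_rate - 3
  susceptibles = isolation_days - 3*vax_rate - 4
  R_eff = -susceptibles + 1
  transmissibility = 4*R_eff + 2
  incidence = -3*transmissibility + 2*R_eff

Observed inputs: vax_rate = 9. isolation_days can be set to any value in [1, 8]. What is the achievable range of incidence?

Intervening on isolation_days fixes its value directly, overriding its dependence on vax_rate.
Substituting into the susceptibles equation gives susceptibles = isolation_days - 31.
So R_eff = -isolation_days + 32.
Substituting into the transmissibility equation gives transmissibility = -4*isolation_days + 130.
incidence becomes 10*isolation_days - 326.
Linear in isolation_days, so extremes are at the endpoints: isolation_days = 1 gives incidence = -316; isolation_days = 8 gives incidence = -246.

-316 to -246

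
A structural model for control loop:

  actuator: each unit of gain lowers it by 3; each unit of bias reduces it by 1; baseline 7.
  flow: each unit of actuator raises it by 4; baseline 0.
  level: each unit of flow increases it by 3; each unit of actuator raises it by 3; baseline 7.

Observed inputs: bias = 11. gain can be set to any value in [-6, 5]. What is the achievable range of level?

Substituting into the actuator equation gives actuator = -3*gain - 4.
This gives flow = -12*gain - 16.
Substituting into the level equation gives level = -45*gain - 53.
Linear in gain, so extremes are at the endpoints: gain = -6 gives level = 217; gain = 5 gives level = -278.

-278 to 217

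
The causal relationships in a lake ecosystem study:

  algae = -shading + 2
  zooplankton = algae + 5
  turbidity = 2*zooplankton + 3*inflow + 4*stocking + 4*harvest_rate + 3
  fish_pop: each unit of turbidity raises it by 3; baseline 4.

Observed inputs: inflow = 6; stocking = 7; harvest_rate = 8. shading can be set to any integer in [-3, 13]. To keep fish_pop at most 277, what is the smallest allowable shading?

shading = 2

Substituting into the zooplankton equation gives zooplankton = -shading + 7.
turbidity becomes -2*shading + 95.
So fish_pop = -6*shading + 289.
Require -6*shading + 289 ≤ 277, so shading ≥ 2.
The smallest integer in [-3, 13] satisfying this is 2.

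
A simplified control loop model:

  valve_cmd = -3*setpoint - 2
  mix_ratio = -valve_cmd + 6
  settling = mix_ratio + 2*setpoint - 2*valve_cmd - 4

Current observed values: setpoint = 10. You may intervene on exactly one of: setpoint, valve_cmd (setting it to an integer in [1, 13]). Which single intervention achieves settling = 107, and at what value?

Intervening on setpoint: with other inputs at their observed values, settling = 11*setpoint + 8. Solving for 107 gives setpoint = 9, within [1, 13].
Intervening on valve_cmd: settling = -3*valve_cmd + 22. Reaching 107 requires valve_cmd = -85/3, not an integer.

set setpoint = 9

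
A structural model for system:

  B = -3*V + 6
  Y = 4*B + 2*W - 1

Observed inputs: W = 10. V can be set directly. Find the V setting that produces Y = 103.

V = -5

Substituting into the Y equation gives Y = -12*V + 43.
Solve -12*V + 43 = 103: V = (103 - 43) / -12 = -5.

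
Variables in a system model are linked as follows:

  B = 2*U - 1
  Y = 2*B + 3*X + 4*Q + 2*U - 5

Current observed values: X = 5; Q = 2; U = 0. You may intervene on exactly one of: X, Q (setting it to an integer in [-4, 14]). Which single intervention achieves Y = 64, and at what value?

set Q = 14

Intervening on X: Y = 3*X + 1. Reaching 64 requires X = 21, outside [-4, 14].
Intervening on Q: with other inputs at their observed values, Y = 4*Q + 8. Solving for 64 gives Q = 14, within [-4, 14].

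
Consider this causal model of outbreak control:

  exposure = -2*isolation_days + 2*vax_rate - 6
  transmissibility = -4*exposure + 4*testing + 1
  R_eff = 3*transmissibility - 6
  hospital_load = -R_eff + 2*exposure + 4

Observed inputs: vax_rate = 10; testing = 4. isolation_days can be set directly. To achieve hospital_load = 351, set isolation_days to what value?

Substituting into the exposure equation gives exposure = -2*isolation_days + 14.
So transmissibility = 8*isolation_days - 39.
Substituting into the R_eff equation gives R_eff = 24*isolation_days - 123.
hospital_load becomes -28*isolation_days + 155.
Solve -28*isolation_days + 155 = 351: isolation_days = (351 - 155) / -28 = -7.

isolation_days = -7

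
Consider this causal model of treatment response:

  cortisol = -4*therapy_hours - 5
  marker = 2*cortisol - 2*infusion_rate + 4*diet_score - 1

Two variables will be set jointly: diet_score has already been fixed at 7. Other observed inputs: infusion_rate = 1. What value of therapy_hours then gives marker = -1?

With diet_score held at 7:
Substituting into the marker equation gives marker = -8*therapy_hours + 15.
Solve -8*therapy_hours + 15 = -1: therapy_hours = (-1 - 15) / -8 = 2.

therapy_hours = 2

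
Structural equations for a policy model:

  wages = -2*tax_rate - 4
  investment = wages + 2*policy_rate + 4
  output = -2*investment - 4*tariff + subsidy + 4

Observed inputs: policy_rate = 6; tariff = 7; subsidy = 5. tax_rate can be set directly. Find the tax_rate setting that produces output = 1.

Substituting into the investment equation gives investment = -2*tax_rate + 12.
output becomes 4*tax_rate - 43.
Solve 4*tax_rate - 43 = 1: tax_rate = (1 + 43) / 4 = 11.

tax_rate = 11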